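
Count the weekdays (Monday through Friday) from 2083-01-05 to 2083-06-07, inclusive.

110

2083-01-05 is a Tuesday.
That's 154 days from start to end, counting both.
154 = 7 × 22, so the span is exactly 22 full weeks.
Each full week contributes 5 weekdays (Mon–Fri): 22 × 5 = 110.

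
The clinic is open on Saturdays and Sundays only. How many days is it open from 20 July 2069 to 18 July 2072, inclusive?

20 July 2069 is a Saturday.
The range spans 1095 days (inclusive of both endpoints).
1095 = 7 × 156 + 3, so there are 156 full weeks plus 3 extra days.
Each full week contributes 2 days from the set (Sat, Sun): 156 × 2 = 312.
The 3 extra days are Sat, Sun, Mon — 2 of them qualify.
Total: 312 + 2 = 314.

314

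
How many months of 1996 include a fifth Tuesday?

5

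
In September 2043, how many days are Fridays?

Sep 1, 2043 is a Tuesday.
The range spans 30 days (inclusive of both endpoints).
30 = 7 × 4 + 2, so there are 4 full weeks plus 2 extra days.
Each full week contributes one Friday: 4 so far.
The 2 extra days are Tue, Wed — none qualify.
Total: 4 + 0 = 4.

4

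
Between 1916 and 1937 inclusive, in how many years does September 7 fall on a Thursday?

Day of week of September 7 in each year:
1916: Thu ✓, 1917: Fri, 1918: Sat, 1919: Sun, 1920: Tue, 1921: Wed, 1922: Thu ✓, 1923: Fri, 1924: Sun, 1925: Mon, 1926: Tue, 1927: Wed, 1928: Fri, 1929: Sat, 1930: Sun, 1931: Mon, 1932: Wed, 1933: Thu ✓, 1934: Fri, 1935: Sat, 1936: Mon, 1937: Tue
Thursdays: 1916, 1922, 1933.

3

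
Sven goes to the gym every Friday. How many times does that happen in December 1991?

4

December 1, 1991 is a Sunday.
From December 1, 1991 to December 31, 1991 is 31 days inclusive.
31 = 7 × 4 + 3, so there are 4 full weeks plus 3 extra days.
Each full week contributes one Friday: 4 so far.
The 3 extra days are Sunday, Monday, Tuesday — none qualify.
Total: 4 + 0 = 4.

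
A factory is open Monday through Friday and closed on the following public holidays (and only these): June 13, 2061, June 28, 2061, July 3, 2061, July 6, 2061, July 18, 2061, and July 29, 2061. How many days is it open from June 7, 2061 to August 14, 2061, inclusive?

June 7, 2061 is a Tuesday.
That's 69 days from start to end, counting both.
69 = 7 × 9 + 6, so there are 9 full weeks plus 6 extra days.
Each full week contributes 5 weekdays (Mon–Fri): 9 × 5 = 45.
The 6 extra days are Tue, Wed, Thu, Fri, Sat, Sun — 4 of them qualify.
Total: 45 + 4 = 49.
Holidays: June 13, 2061 (Mon); June 28, 2061 (Tue); July 3, 2061 (Sun); July 6, 2061 (Wed); July 18, 2061 (Mon); July 29, 2061 (Fri).
5 of the 6 holidays fall on weekdays; the rest are weekends and were already excluded.
Business days: 49 − 5 = 44.

44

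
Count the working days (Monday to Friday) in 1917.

1917-01-01 is a Monday.
That's 365 days from start to end, counting both.
365 = 7 × 52 + 1, so there are 52 full weeks plus 1 extra day.
Each full week contributes 5 weekdays (Mon–Fri): 52 × 5 = 260.
The 1 extra day is Monday — 1 of them qualifies.
Total: 260 + 1 = 261.

261 weekdays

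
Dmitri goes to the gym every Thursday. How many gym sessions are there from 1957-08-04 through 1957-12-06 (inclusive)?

18 Thursdays

1957-08-04 is a Sunday.
From 1957-08-04 to 1957-12-06 is 125 days inclusive.
125 = 7 × 17 + 6, so there are 17 full weeks plus 6 extra days.
Each full week contributes one Thursday: 17 so far.
The 6 extra days are Sun, Mon, Tue, Wed, Thu, Fri — 1 of them qualifies.
Total: 17 + 1 = 18.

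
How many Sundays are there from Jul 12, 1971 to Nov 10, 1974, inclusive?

174 Sundays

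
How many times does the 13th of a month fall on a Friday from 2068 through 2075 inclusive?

Friday-the-13ths by year:
2068: Jan, Apr, Jul
2069: Sep, Dec
2070: Jun
2071: Feb, Mar, Nov
2072: May
2073: Jan, Oct
2074: Apr, Jul
2075: Sep, Dec

16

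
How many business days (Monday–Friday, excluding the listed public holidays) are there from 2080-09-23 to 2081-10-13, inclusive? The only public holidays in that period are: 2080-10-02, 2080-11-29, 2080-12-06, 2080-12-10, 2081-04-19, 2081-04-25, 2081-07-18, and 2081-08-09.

2080-09-23 is a Monday.
The range spans 386 days (inclusive of both endpoints).
386 = 7 × 55 + 1, so there are 55 full weeks plus 1 extra day.
Each full week contributes 5 weekdays (Mon–Fri): 55 × 5 = 275.
The 1 extra day is Mon — 1 of them qualifies.
Total: 275 + 1 = 276.
Holidays: 2080-10-02 (Wed); 2080-11-29 (Fri); 2080-12-06 (Fri); 2080-12-10 (Tue); 2081-04-19 (Sat); 2081-04-25 (Fri); 2081-07-18 (Fri); 2081-08-09 (Sat).
6 of the 8 holidays fall on weekdays; the rest are weekends and were already excluded.
Business days: 276 − 6 = 270.

270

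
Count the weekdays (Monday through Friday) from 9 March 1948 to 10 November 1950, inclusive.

699

9 March 1948 is a Tuesday.
From 9 March 1948 to 10 November 1950 is 977 days inclusive.
977 = 7 × 139 + 4, so there are 139 full weeks plus 4 extra days.
Each full week contributes 5 weekdays (Mon–Fri): 139 × 5 = 695.
The 4 extra days are Tue, Wed, Thu, Fri — 4 of them qualify.
Total: 695 + 4 = 699.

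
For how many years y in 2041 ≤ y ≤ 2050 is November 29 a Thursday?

Day of week of November 29 in each year:
2041: Fri, 2042: Sat, 2043: Sun, 2044: Tue, 2045: Wed, 2046: Thu ✓, 2047: Fri, 2048: Sun, 2049: Mon, 2050: Tue
Thursdays: 2046.

1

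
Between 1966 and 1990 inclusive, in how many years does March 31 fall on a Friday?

Day of week of March 31 in each year:
1966: Thu, 1967: Fri ✓, 1968: Sun, 1969: Mon, 1970: Tue, 1971: Wed, 1972: Fri ✓, 1973: Sat, 1974: Sun, 1975: Mon, 1976: Wed, 1977: Thu, 1978: Fri ✓, 1979: Sat, 1980: Mon, 1981: Tue, 1982: Wed, 1983: Thu, 1984: Sat, 1985: Sun, 1986: Mon, 1987: Tue, 1988: Thu, 1989: Fri ✓, 1990: Sat
Fridays: 1967, 1972, 1978, 1989.

4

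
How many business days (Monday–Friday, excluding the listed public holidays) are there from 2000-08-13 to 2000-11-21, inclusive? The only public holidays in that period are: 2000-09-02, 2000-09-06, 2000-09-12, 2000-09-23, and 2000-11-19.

2000-08-13 is a Sunday.
That's 101 days from start to end, counting both.
101 = 7 × 14 + 3, so there are 14 full weeks plus 3 extra days.
Each full week contributes 5 weekdays (Mon–Fri): 14 × 5 = 70.
The 3 extra days are Sun, Mon, Tue — 2 of them qualify.
Total: 70 + 2 = 72.
Holidays: 2000-09-02 (Sat); 2000-09-06 (Wed); 2000-09-12 (Tue); 2000-09-23 (Sat); 2000-11-19 (Sun).
2 of the 5 holidays fall on weekdays; the rest are weekends and were already excluded.
Business days: 72 − 2 = 70.

70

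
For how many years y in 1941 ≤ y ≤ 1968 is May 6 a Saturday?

4

Day of week of May 6 in each year:
1941: Tue, 1942: Wed, 1943: Thu, 1944: Sat ✓, 1945: Sun, 1946: Mon, 1947: Tue, 1948: Thu, 1949: Fri, 1950: Sat ✓, 1951: Sun, 1952: Tue, 1953: Wed, 1954: Thu, 1955: Fri, 1956: Sun, 1957: Mon, 1958: Tue, 1959: Wed, 1960: Fri, 1961: Sat ✓, 1962: Sun, 1963: Mon, 1964: Wed, 1965: Thu, 1966: Fri, 1967: Sat ✓, 1968: Mon
Saturdays: 1944, 1950, 1961, 1967.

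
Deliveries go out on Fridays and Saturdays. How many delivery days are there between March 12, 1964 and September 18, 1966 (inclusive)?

264

March 12, 1964 is a Thursday.
That's 921 days from start to end, counting both.
921 = 7 × 131 + 4, so there are 131 full weeks plus 4 extra days.
Each full week contributes 2 days from the set (Fri, Sat): 131 × 2 = 262.
The 4 extra days are Thursday, Friday, Saturday, Sunday — 2 of them qualify.
Total: 262 + 2 = 264.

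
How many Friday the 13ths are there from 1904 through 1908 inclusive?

Friday-the-13ths by year:
1904: May
1905: Jan, Oct
1906: Apr, Jul
1907: Sep, Dec
1908: Mar, Nov

9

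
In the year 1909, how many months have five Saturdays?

4

A month has five Saturdays exactly when Saturday falls within its first (length − 28) days.
Jan: 31 days, starts Fri → 5 of Fri, Sat, Sun ✓
Feb: 28 days, starts Mon → 5 of (none)
Mar: 31 days, starts Mon → 5 of Mon, Tue, Wed
Apr: 30 days, starts Thu → 5 of Thu, Fri
May: 31 days, starts Sat → 5 of Sat, Sun, Mon ✓
Jun: 30 days, starts Tue → 5 of Tue, Wed
Jul: 31 days, starts Thu → 5 of Thu, Fri, Sat ✓
Aug: 31 days, starts Sun → 5 of Sun, Mon, Tue
Sep: 30 days, starts Wed → 5 of Wed, Thu
Oct: 31 days, starts Fri → 5 of Fri, Sat, Sun ✓
Nov: 30 days, starts Mon → 5 of Mon, Tue
Dec: 31 days, starts Wed → 5 of Wed, Thu, Fri
Months with five Saturdays: Jan, May, Jul, Oct.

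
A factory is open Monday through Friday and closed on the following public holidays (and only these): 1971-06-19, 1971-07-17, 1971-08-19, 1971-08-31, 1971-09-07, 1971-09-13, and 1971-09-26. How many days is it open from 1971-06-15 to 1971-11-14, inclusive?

105 business days

1971-06-15 is a Tuesday.
From 1971-06-15 to 1971-11-14 is 153 days inclusive.
153 = 7 × 21 + 6, so there are 21 full weeks plus 6 extra days.
Each full week contributes 5 weekdays (Mon–Fri): 21 × 5 = 105.
The 6 extra days are Tuesday, Wednesday, Thursday, Friday, Saturday, Sunday — 4 of them qualify.
Total: 105 + 4 = 109.
Holidays: 1971-06-19 (Sat); 1971-07-17 (Sat); 1971-08-19 (Thu); 1971-08-31 (Tue); 1971-09-07 (Tue); 1971-09-13 (Mon); 1971-09-26 (Sun).
4 of the 7 holidays fall on weekdays; the rest are weekends and were already excluded.
Business days: 109 − 4 = 105.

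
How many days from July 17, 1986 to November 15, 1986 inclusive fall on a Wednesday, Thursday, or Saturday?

53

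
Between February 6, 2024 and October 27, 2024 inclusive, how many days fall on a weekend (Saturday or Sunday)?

76

February 6, 2024 is a Tuesday.
That's 265 days from start to end, counting both.
265 = 7 × 37 + 6, so there are 37 full weeks plus 6 extra days.
Each full week contributes 2 weekend days (Sat, Sun): 37 × 2 = 74.
The 6 extra days are Tuesday, Wednesday, Thursday, Friday, Saturday, Sunday — 2 of them qualify.
Total: 74 + 2 = 76.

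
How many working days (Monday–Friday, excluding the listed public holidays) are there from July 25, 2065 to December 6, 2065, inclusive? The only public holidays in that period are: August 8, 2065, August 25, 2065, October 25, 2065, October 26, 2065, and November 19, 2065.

92 working days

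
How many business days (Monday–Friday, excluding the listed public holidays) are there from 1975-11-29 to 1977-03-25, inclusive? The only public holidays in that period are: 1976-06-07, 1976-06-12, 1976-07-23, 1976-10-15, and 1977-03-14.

1975-11-29 is a Saturday.
From 1975-11-29 to 1977-03-25 is 483 days inclusive.
483 = 7 × 69, so the span is exactly 69 full weeks.
Each full week contributes 5 weekdays (Mon–Fri): 69 × 5 = 345.
Holidays: 1976-06-07 (Mon); 1976-06-12 (Sat); 1976-07-23 (Fri); 1976-10-15 (Fri); 1977-03-14 (Mon).
4 of the 5 holidays fall on weekdays; the rest are weekends and were already excluded.
Business days: 345 − 4 = 341.

341 business days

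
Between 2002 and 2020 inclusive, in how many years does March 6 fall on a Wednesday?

3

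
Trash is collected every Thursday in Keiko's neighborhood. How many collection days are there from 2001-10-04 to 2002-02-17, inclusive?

20 Thursdays

2001-10-04 is a Thursday.
The range spans 137 days (inclusive of both endpoints).
137 = 7 × 19 + 4, so there are 19 full weeks plus 4 extra days.
Each full week contributes one Thursday: 19 so far.
The 4 extra days are Thu, Fri, Sat, Sun — 1 of them qualifies.
Total: 19 + 1 = 20.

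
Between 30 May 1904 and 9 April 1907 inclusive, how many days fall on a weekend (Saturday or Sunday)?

30 May 1904 is a Monday.
The range spans 1045 days (inclusive of both endpoints).
1045 = 7 × 149 + 2, so there are 149 full weeks plus 2 extra days.
Each full week contributes 2 weekend days (Sat, Sun): 149 × 2 = 298.
The 2 extra days are Mon, Tue — none qualify.
Total: 298 + 0 = 298.

298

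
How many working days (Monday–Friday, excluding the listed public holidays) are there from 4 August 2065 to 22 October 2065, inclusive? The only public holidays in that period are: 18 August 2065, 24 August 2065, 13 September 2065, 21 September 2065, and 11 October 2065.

55 working days

4 August 2065 is a Tuesday.
That's 80 days from start to end, counting both.
80 = 7 × 11 + 3, so there are 11 full weeks plus 3 extra days.
Each full week contributes 5 weekdays (Mon–Fri): 11 × 5 = 55.
The 3 extra days are Tuesday, Wednesday, Thursday — 3 of them qualify.
Total: 55 + 3 = 58.
Holidays: 18 August 2065 (Tue); 24 August 2065 (Mon); 13 September 2065 (Sun); 21 September 2065 (Mon); 11 October 2065 (Sun).
3 of the 5 holidays fall on weekdays; the rest are weekends and were already excluded.
Business days: 58 − 3 = 55.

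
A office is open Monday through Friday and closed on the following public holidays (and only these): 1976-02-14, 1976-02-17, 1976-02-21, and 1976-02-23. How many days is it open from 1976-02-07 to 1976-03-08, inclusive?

19

1976-02-07 is a Saturday.
The range spans 31 days (inclusive of both endpoints).
31 = 7 × 4 + 3, so there are 4 full weeks plus 3 extra days.
Each full week contributes 5 weekdays (Mon–Fri): 4 × 5 = 20.
The 3 extra days are Sat, Sun, Mon — 1 of them qualifies.
Total: 20 + 1 = 21.
Holidays: 1976-02-14 (Sat); 1976-02-17 (Tue); 1976-02-21 (Sat); 1976-02-23 (Mon).
2 of the 4 holidays fall on weekdays; the rest are weekends and were already excluded.
Business days: 21 − 2 = 19.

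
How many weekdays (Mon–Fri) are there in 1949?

Jan 1, 1949 is a Saturday.
The range spans 365 days (inclusive of both endpoints).
365 = 7 × 52 + 1, so there are 52 full weeks plus 1 extra day.
Each full week contributes 5 weekdays (Mon–Fri): 52 × 5 = 260.
The 1 extra day is Saturday — none qualify.
Total: 260 + 0 = 260.

260 weekdays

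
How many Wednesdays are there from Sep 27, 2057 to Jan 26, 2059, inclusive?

69

Sep 27, 2057 is a Thursday.
The range spans 487 days (inclusive of both endpoints).
487 = 7 × 69 + 4, so there are 69 full weeks plus 4 extra days.
Each full week contributes one Wednesday: 69 so far.
The 4 extra days are Thursday, Friday, Saturday, Sunday — none qualify.
Total: 69 + 0 = 69.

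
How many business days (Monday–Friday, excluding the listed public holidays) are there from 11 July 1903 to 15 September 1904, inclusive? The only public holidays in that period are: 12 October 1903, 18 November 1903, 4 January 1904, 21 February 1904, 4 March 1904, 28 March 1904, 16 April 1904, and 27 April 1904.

11 July 1903 is a Saturday.
The range spans 433 days (inclusive of both endpoints).
433 = 7 × 61 + 6, so there are 61 full weeks plus 6 extra days.
Each full week contributes 5 weekdays (Mon–Fri): 61 × 5 = 305.
The 6 extra days are Saturday, Sunday, Monday, Tuesday, Wednesday, Thursday — 4 of them qualify.
Total: 305 + 4 = 309.
Holidays: 12 October 1903 (Mon); 18 November 1903 (Wed); 4 January 1904 (Mon); 21 February 1904 (Sun); 4 March 1904 (Fri); 28 March 1904 (Mon); 16 April 1904 (Sat); 27 April 1904 (Wed).
6 of the 8 holidays fall on weekdays; the rest are weekends and were already excluded.
Business days: 309 − 6 = 303.

303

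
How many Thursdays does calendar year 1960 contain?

1960-01-01 is a Friday.
That's 366 days from start to end, counting both.
366 = 7 × 52 + 2, so there are 52 full weeks plus 2 extra days.
Each full week contributes one Thursday: 52 so far.
The 2 extra days are Fri, Sat — none qualify.
Total: 52 + 0 = 52.

52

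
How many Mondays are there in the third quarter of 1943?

13

Jul 1, 1943 is a Thursday.
The range spans 92 days (inclusive of both endpoints).
92 = 7 × 13 + 1, so there are 13 full weeks plus 1 extra day.
Each full week contributes one Monday: 13 so far.
The 1 extra day is Thursday — none qualify.
Total: 13 + 0 = 13.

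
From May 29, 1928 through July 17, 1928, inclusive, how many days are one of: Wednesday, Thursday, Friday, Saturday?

28

May 29, 1928 is a Tuesday.
From May 29, 1928 to July 17, 1928 is 50 days inclusive.
50 = 7 × 7 + 1, so there are 7 full weeks plus 1 extra day.
Each full week contributes 4 days from the set (Wed, Thu, Fri, Sat): 7 × 4 = 28.
The 1 extra day is Tuesday — none qualify.
Total: 28 + 0 = 28.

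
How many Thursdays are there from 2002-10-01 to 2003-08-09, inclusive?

45 Thursdays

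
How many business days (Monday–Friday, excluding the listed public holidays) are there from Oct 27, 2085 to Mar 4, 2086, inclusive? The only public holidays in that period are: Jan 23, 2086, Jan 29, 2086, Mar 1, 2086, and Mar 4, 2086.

87 business days

Oct 27, 2085 is a Saturday.
That's 129 days from start to end, counting both.
129 = 7 × 18 + 3, so there are 18 full weeks plus 3 extra days.
Each full week contributes 5 weekdays (Mon–Fri): 18 × 5 = 90.
The 3 extra days are Saturday, Sunday, Monday — 1 of them qualifies.
Total: 90 + 1 = 91.
Holidays: Jan 23, 2086 (Wed); Jan 29, 2086 (Tue); Mar 1, 2086 (Fri); Mar 4, 2086 (Mon).
All 4 holidays fall on weekdays, so subtract 4.
Business days: 91 − 4 = 87.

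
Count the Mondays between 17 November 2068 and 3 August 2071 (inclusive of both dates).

17 November 2068 is a Saturday.
The range spans 990 days (inclusive of both endpoints).
990 = 7 × 141 + 3, so there are 141 full weeks plus 3 extra days.
Each full week contributes one Monday: 141 so far.
The 3 extra days are Saturday, Sunday, Monday — 1 of them qualifies.
Total: 141 + 1 = 142.

142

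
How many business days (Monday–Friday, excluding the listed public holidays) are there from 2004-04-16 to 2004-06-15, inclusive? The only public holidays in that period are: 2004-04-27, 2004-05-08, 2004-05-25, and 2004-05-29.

41 business days

2004-04-16 is a Friday.
That's 61 days from start to end, counting both.
61 = 7 × 8 + 5, so there are 8 full weeks plus 5 extra days.
Each full week contributes 5 weekdays (Mon–Fri): 8 × 5 = 40.
The 5 extra days are Fri, Sat, Sun, Mon, Tue — 3 of them qualify.
Total: 40 + 3 = 43.
Holidays: 2004-04-27 (Tue); 2004-05-08 (Sat); 2004-05-25 (Tue); 2004-05-29 (Sat).
2 of the 4 holidays fall on weekdays; the rest are weekends and were already excluded.
Business days: 43 − 2 = 41.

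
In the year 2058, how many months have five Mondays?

4

A month has five Mondays exactly when Monday falls within its first (length − 28) days.
Jan: 31 days, starts Tue → 5 of Tue, Wed, Thu
Feb: 28 days, starts Fri → 5 of (none)
Mar: 31 days, starts Fri → 5 of Fri, Sat, Sun
Apr: 30 days, starts Mon → 5 of Mon, Tue ✓
May: 31 days, starts Wed → 5 of Wed, Thu, Fri
Jun: 30 days, starts Sat → 5 of Sat, Sun
Jul: 31 days, starts Mon → 5 of Mon, Tue, Wed ✓
Aug: 31 days, starts Thu → 5 of Thu, Fri, Sat
Sep: 30 days, starts Sun → 5 of Sun, Mon ✓
Oct: 31 days, starts Tue → 5 of Tue, Wed, Thu
Nov: 30 days, starts Fri → 5 of Fri, Sat
Dec: 31 days, starts Sun → 5 of Sun, Mon, Tue ✓
Months with five Mondays: Apr, Jul, Sep, Dec.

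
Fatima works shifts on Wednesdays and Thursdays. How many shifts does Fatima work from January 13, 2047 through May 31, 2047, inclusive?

January 13, 2047 is a Sunday.
That's 139 days from start to end, counting both.
139 = 7 × 19 + 6, so there are 19 full weeks plus 6 extra days.
Each full week contributes 2 days from the set (Wed, Thu): 19 × 2 = 38.
The 6 extra days are Sunday, Monday, Tuesday, Wednesday, Thursday, Friday — 2 of them qualify.
Total: 38 + 2 = 40.

40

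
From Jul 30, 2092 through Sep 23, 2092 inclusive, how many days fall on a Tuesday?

Jul 30, 2092 is a Wednesday.
That's 56 days from start to end, counting both.
56 = 7 × 8, so the span is exactly 8 full weeks.
Each full week contributes one Tuesday: 8 so far.

8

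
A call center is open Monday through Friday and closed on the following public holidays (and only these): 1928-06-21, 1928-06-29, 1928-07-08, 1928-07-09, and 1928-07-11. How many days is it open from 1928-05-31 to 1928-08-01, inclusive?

41

1928-05-31 is a Thursday.
That's 63 days from start to end, counting both.
63 = 7 × 9, so the span is exactly 9 full weeks.
Each full week contributes 5 weekdays (Mon–Fri): 9 × 5 = 45.
Total: 45.
Holidays: 1928-06-21 (Thu); 1928-06-29 (Fri); 1928-07-08 (Sun); 1928-07-09 (Mon); 1928-07-11 (Wed).
4 of the 5 holidays fall on weekdays; the rest are weekends and were already excluded.
Business days: 45 − 4 = 41.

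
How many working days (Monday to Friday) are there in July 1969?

1 July 1969 is a Tuesday.
That's 31 days from start to end, counting both.
31 = 7 × 4 + 3, so there are 4 full weeks plus 3 extra days.
Each full week contributes 5 weekdays (Mon–Fri): 4 × 5 = 20.
The 3 extra days are Tuesday, Wednesday, Thursday — 3 of them qualify.
Total: 20 + 3 = 23.

23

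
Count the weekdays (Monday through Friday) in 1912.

262 weekdays

Jan 1, 1912 is a Monday.
From Jan 1, 1912 to Dec 31, 1912 is 366 days inclusive.
366 = 7 × 52 + 2, so there are 52 full weeks plus 2 extra days.
Each full week contributes 5 weekdays (Mon–Fri): 52 × 5 = 260.
The 2 extra days are Monday, Tuesday — 2 of them qualify.
Total: 260 + 2 = 262.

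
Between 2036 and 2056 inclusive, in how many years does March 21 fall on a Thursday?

Day of week of March 21 in each year:
2036: Fri, 2037: Sat, 2038: Sun, 2039: Mon, 2040: Wed, 2041: Thu ✓, 2042: Fri, 2043: Sat, 2044: Mon, 2045: Tue, 2046: Wed, 2047: Thu ✓, 2048: Sat, 2049: Sun, 2050: Mon, 2051: Tue, 2052: Thu ✓, 2053: Fri, 2054: Sat, 2055: Sun, 2056: Tue
Thursdays: 2041, 2047, 2052.

3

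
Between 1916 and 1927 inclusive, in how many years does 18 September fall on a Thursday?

2

Day of week of September 18 in each year:
1916: Mon, 1917: Tue, 1918: Wed, 1919: Thu ✓, 1920: Sat, 1921: Sun, 1922: Mon, 1923: Tue, 1924: Thu ✓, 1925: Fri, 1926: Sat, 1927: Sun
Thursdays: 1919, 1924.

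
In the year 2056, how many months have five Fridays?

A month has five Fridays exactly when Friday falls within its first (length − 28) days.
Jan: 31 days, starts Sat → 5 of Sat, Sun, Mon
Feb: 29 days, starts Tue → 5 of Tue
Mar: 31 days, starts Wed → 5 of Wed, Thu, Fri ✓
Apr: 30 days, starts Sat → 5 of Sat, Sun
May: 31 days, starts Mon → 5 of Mon, Tue, Wed
Jun: 30 days, starts Thu → 5 of Thu, Fri ✓
Jul: 31 days, starts Sat → 5 of Sat, Sun, Mon
Aug: 31 days, starts Tue → 5 of Tue, Wed, Thu
Sep: 30 days, starts Fri → 5 of Fri, Sat ✓
Oct: 31 days, starts Sun → 5 of Sun, Mon, Tue
Nov: 30 days, starts Wed → 5 of Wed, Thu
Dec: 31 days, starts Fri → 5 of Fri, Sat, Sun ✓
Months with five Fridays: Mar, Jun, Sep, Dec.

4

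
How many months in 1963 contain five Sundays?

A month has five Sundays exactly when Sunday falls within its first (length − 28) days.
Jan: 31 days, starts Tue → 5 of Tue, Wed, Thu
Feb: 28 days, starts Fri → 5 of (none)
Mar: 31 days, starts Fri → 5 of Fri, Sat, Sun ✓
Apr: 30 days, starts Mon → 5 of Mon, Tue
May: 31 days, starts Wed → 5 of Wed, Thu, Fri
Jun: 30 days, starts Sat → 5 of Sat, Sun ✓
Jul: 31 days, starts Mon → 5 of Mon, Tue, Wed
Aug: 31 days, starts Thu → 5 of Thu, Fri, Sat
Sep: 30 days, starts Sun → 5 of Sun, Mon ✓
Oct: 31 days, starts Tue → 5 of Tue, Wed, Thu
Nov: 30 days, starts Fri → 5 of Fri, Sat
Dec: 31 days, starts Sun → 5 of Sun, Mon, Tue ✓
Months with five Sundays: Mar, Jun, Sep, Dec.

4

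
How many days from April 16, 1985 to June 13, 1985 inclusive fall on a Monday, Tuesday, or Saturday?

25

April 16, 1985 is a Tuesday.
From April 16, 1985 to June 13, 1985 is 59 days inclusive.
59 = 7 × 8 + 3, so there are 8 full weeks plus 3 extra days.
Each full week contributes 3 days from the set (Mon, Tue, Sat): 8 × 3 = 24.
The 3 extra days are Tuesday, Wednesday, Thursday — 1 of them qualifies.
Total: 24 + 1 = 25.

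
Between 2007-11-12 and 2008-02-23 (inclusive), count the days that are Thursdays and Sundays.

2007-11-12 is a Monday.
The range spans 104 days (inclusive of both endpoints).
104 = 7 × 14 + 6, so there are 14 full weeks plus 6 extra days.
Each full week contributes 2 days from the set (Thu, Sun): 14 × 2 = 28.
The 6 extra days are Monday, Tuesday, Wednesday, Thursday, Friday, Saturday — 1 of them qualifies.
Total: 28 + 1 = 29.

29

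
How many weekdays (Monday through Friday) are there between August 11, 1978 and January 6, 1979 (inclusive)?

August 11, 1978 is a Friday.
That's 149 days from start to end, counting both.
149 = 7 × 21 + 2, so there are 21 full weeks plus 2 extra days.
Each full week contributes 5 weekdays (Mon–Fri): 21 × 5 = 105.
The 2 extra days are Friday, Saturday — 1 of them qualifies.
Total: 105 + 1 = 106.

106 weekdays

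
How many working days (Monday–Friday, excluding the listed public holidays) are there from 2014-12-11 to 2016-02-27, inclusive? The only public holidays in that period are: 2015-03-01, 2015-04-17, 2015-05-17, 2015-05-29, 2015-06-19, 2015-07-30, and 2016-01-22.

2014-12-11 is a Thursday.
That's 444 days from start to end, counting both.
444 = 7 × 63 + 3, so there are 63 full weeks plus 3 extra days.
Each full week contributes 5 weekdays (Mon–Fri): 63 × 5 = 315.
The 3 extra days are Thu, Fri, Sat — 2 of them qualify.
Total: 315 + 2 = 317.
Holidays: 2015-03-01 (Sun); 2015-04-17 (Fri); 2015-05-17 (Sun); 2015-05-29 (Fri); 2015-06-19 (Fri); 2015-07-30 (Thu); 2016-01-22 (Fri).
5 of the 7 holidays fall on weekdays; the rest are weekends and were already excluded.
Business days: 317 − 5 = 312.

312 working days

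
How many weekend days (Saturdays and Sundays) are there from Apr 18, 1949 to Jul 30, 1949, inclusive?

29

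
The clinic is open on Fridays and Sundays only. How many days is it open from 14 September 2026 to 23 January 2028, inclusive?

142

14 September 2026 is a Monday.
That's 497 days from start to end, counting both.
497 = 7 × 71, so the span is exactly 71 full weeks.
Each full week contributes 2 days from the set (Fri, Sun): 71 × 2 = 142.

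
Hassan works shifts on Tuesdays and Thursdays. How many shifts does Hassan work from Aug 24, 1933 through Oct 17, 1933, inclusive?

16

Aug 24, 1933 is a Thursday.
The range spans 55 days (inclusive of both endpoints).
55 = 7 × 7 + 6, so there are 7 full weeks plus 6 extra days.
Each full week contributes 2 days from the set (Tue, Thu): 7 × 2 = 14.
The 6 extra days are Thursday, Friday, Saturday, Sunday, Monday, Tuesday — 2 of them qualify.
Total: 14 + 2 = 16.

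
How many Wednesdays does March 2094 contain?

5

2094-03-01 is a Monday.
That's 31 days from start to end, counting both.
31 = 7 × 4 + 3, so there are 4 full weeks plus 3 extra days.
Each full week contributes one Wednesday: 4 so far.
The 3 extra days are Mon, Tue, Wed — 1 of them qualifies.
Total: 4 + 1 = 5.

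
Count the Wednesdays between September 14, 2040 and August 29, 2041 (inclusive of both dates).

50 Wednesdays

September 14, 2040 is a Friday.
The range spans 350 days (inclusive of both endpoints).
350 = 7 × 50, so the span is exactly 50 full weeks.
Each full week contributes one Wednesday: 50 so far.
Total: 50.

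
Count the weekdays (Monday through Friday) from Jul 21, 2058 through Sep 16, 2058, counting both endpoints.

41 weekdays

Jul 21, 2058 is a Sunday.
From Jul 21, 2058 to Sep 16, 2058 is 58 days inclusive.
58 = 7 × 8 + 2, so there are 8 full weeks plus 2 extra days.
Each full week contributes 5 weekdays (Mon–Fri): 8 × 5 = 40.
The 2 extra days are Sun, Mon — 1 of them qualifies.
Total: 40 + 1 = 41.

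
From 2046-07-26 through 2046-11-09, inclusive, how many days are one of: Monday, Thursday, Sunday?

46

2046-07-26 is a Thursday.
The range spans 107 days (inclusive of both endpoints).
107 = 7 × 15 + 2, so there are 15 full weeks plus 2 extra days.
Each full week contributes 3 days from the set (Mon, Thu, Sun): 15 × 3 = 45.
The 2 extra days are Thu, Fri — 1 of them qualifies.
Total: 45 + 1 = 46.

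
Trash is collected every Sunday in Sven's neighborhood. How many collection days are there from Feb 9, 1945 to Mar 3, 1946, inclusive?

Feb 9, 1945 is a Friday.
From Feb 9, 1945 to Mar 3, 1946 is 388 days inclusive.
388 = 7 × 55 + 3, so there are 55 full weeks plus 3 extra days.
Each full week contributes one Sunday: 55 so far.
The 3 extra days are Fri, Sat, Sun — 1 of them qualifies.
Total: 55 + 1 = 56.

56 Sundays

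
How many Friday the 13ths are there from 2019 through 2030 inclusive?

Friday-the-13ths by year:
2019: Sep, Dec
2020: Mar, Nov
2021: Aug
2022: May
2023: Jan, Oct
2024: Sep, Dec
2025: Jun
2026: Feb, Mar, Nov
2027: Aug
2028: Oct
2029: Apr, Jul
2030: Sep, Dec

20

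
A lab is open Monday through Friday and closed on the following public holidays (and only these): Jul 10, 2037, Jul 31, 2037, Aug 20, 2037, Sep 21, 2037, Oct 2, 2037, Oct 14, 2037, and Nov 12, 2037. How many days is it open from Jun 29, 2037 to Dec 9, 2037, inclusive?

111 working days

Jun 29, 2037 is a Monday.
The range spans 164 days (inclusive of both endpoints).
164 = 7 × 23 + 3, so there are 23 full weeks plus 3 extra days.
Each full week contributes 5 weekdays (Mon–Fri): 23 × 5 = 115.
The 3 extra days are Mon, Tue, Wed — 3 of them qualify.
Total: 115 + 3 = 118.
Holidays: Jul 10, 2037 (Fri); Jul 31, 2037 (Fri); Aug 20, 2037 (Thu); Sep 21, 2037 (Mon); Oct 2, 2037 (Fri); Oct 14, 2037 (Wed); Nov 12, 2037 (Thu).
All 7 holidays fall on weekdays, so subtract 7.
Business days: 118 − 7 = 111.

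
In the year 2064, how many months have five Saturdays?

4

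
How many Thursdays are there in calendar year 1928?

1928-01-01 is a Sunday.
From 1928-01-01 to 1928-12-31 is 366 days inclusive.
366 = 7 × 52 + 2, so there are 52 full weeks plus 2 extra days.
Each full week contributes one Thursday: 52 so far.
The 2 extra days are Sunday, Monday — none qualify.
Total: 52 + 0 = 52.

52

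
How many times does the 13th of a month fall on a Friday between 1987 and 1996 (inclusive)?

Friday-the-13ths by year:
1987: Feb, Mar, Nov
1988: May
1989: Jan, Oct
1990: Apr, Jul
1991: Sep, Dec
1992: Mar, Nov
1993: Aug
1994: May
1995: Jan, Oct
1996: Sep, Dec

18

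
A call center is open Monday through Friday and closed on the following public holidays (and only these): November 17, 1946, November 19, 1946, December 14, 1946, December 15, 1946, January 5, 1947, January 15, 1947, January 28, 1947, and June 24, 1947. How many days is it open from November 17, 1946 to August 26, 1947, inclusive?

November 17, 1946 is a Sunday.
From November 17, 1946 to August 26, 1947 is 283 days inclusive.
283 = 7 × 40 + 3, so there are 40 full weeks plus 3 extra days.
Each full week contributes 5 weekdays (Mon–Fri): 40 × 5 = 200.
The 3 extra days are Sunday, Monday, Tuesday — 2 of them qualify.
Total: 200 + 2 = 202.
Holidays: November 17, 1946 (Sun); November 19, 1946 (Tue); December 14, 1946 (Sat); December 15, 1946 (Sun); January 5, 1947 (Sun); January 15, 1947 (Wed); January 28, 1947 (Tue); June 24, 1947 (Tue).
4 of the 8 holidays fall on weekdays; the rest are weekends and were already excluded.
Business days: 202 − 4 = 198.

198 working days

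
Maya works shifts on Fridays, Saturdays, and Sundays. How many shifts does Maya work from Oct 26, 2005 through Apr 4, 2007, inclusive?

225

Oct 26, 2005 is a Wednesday.
From Oct 26, 2005 to Apr 4, 2007 is 526 days inclusive.
526 = 7 × 75 + 1, so there are 75 full weeks plus 1 extra day.
Each full week contributes 3 days from the set (Fri, Sat, Sun): 75 × 3 = 225.
The 1 extra day is Wednesday — none qualify.
Total: 225 + 0 = 225.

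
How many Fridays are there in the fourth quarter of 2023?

October 1, 2023 is a Sunday.
From October 1, 2023 to December 31, 2023 is 92 days inclusive.
92 = 7 × 13 + 1, so there are 13 full weeks plus 1 extra day.
Each full week contributes one Friday: 13 so far.
The 1 extra day is Sunday — none qualify.
Total: 13 + 0 = 13.

13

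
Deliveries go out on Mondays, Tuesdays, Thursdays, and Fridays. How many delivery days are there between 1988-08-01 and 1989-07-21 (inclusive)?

1988-08-01 is a Monday.
From 1988-08-01 to 1989-07-21 is 355 days inclusive.
355 = 7 × 50 + 5, so there are 50 full weeks plus 5 extra days.
Each full week contributes 4 days from the set (Mon, Tue, Thu, Fri): 50 × 4 = 200.
The 5 extra days are Mon, Tue, Wed, Thu, Fri — 4 of them qualify.
Total: 200 + 4 = 204.

204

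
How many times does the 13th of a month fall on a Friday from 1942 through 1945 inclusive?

Friday-the-13ths by year:
1942: Feb, Mar, Nov
1943: Aug
1944: Oct
1945: Apr, Jul

7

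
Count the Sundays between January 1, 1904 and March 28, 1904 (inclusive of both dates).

January 1, 1904 is a Friday.
From January 1, 1904 to March 28, 1904 is 88 days inclusive.
88 = 7 × 12 + 4, so there are 12 full weeks plus 4 extra days.
Each full week contributes one Sunday: 12 so far.
The 4 extra days are Fri, Sat, Sun, Mon — 1 of them qualifies.
Total: 12 + 1 = 13.

13 Sundays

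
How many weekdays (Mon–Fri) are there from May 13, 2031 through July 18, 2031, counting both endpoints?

49

May 13, 2031 is a Tuesday.
The range spans 67 days (inclusive of both endpoints).
67 = 7 × 9 + 4, so there are 9 full weeks plus 4 extra days.
Each full week contributes 5 weekdays (Mon–Fri): 9 × 5 = 45.
The 4 extra days are Tuesday, Wednesday, Thursday, Friday — 4 of them qualify.
Total: 45 + 4 = 49.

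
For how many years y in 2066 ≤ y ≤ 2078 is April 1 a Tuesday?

1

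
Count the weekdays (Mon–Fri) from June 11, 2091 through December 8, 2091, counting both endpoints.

130

June 11, 2091 is a Monday.
From June 11, 2091 to December 8, 2091 is 181 days inclusive.
181 = 7 × 25 + 6, so there are 25 full weeks plus 6 extra days.
Each full week contributes 5 weekdays (Mon–Fri): 25 × 5 = 125.
The 6 extra days are Monday, Tuesday, Wednesday, Thursday, Friday, Saturday — 5 of them qualify.
Total: 125 + 5 = 130.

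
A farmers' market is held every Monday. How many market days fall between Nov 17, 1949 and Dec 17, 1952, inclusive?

161

Nov 17, 1949 is a Thursday.
The range spans 1127 days (inclusive of both endpoints).
1127 = 7 × 161, so the span is exactly 161 full weeks.
Each full week contributes one Monday: 161 so far.
Total: 161.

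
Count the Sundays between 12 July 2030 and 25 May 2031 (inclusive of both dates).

46

12 July 2030 is a Friday.
The range spans 318 days (inclusive of both endpoints).
318 = 7 × 45 + 3, so there are 45 full weeks plus 3 extra days.
Each full week contributes one Sunday: 45 so far.
The 3 extra days are Friday, Saturday, Sunday — 1 of them qualifies.
Total: 45 + 1 = 46.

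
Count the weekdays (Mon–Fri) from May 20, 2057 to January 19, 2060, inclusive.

696 weekdays

May 20, 2057 is a Sunday.
From May 20, 2057 to January 19, 2060 is 975 days inclusive.
975 = 7 × 139 + 2, so there are 139 full weeks plus 2 extra days.
Each full week contributes 5 weekdays (Mon–Fri): 139 × 5 = 695.
The 2 extra days are Sun, Mon — 1 of them qualifies.
Total: 695 + 1 = 696.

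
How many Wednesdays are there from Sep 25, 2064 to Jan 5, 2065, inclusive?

Sep 25, 2064 is a Thursday.
That's 103 days from start to end, counting both.
103 = 7 × 14 + 5, so there are 14 full weeks plus 5 extra days.
Each full week contributes one Wednesday: 14 so far.
The 5 extra days are Thu, Fri, Sat, Sun, Mon — none qualify.
Total: 14 + 0 = 14.

14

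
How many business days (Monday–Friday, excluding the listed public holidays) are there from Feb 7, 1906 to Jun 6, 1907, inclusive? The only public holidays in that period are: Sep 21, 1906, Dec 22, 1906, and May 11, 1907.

Feb 7, 1906 is a Wednesday.
The range spans 485 days (inclusive of both endpoints).
485 = 7 × 69 + 2, so there are 69 full weeks plus 2 extra days.
Each full week contributes 5 weekdays (Mon–Fri): 69 × 5 = 345.
The 2 extra days are Wednesday, Thursday — 2 of them qualify.
Total: 345 + 2 = 347.
Holidays: Sep 21, 1906 (Fri); Dec 22, 1906 (Sat); May 11, 1907 (Sat).
1 of the 3 holidays fall on weekdays; the rest are weekends and were already excluded.
Business days: 347 − 1 = 346.

346 business days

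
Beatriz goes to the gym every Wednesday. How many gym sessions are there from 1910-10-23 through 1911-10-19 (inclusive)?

1910-10-23 is a Sunday.
From 1910-10-23 to 1911-10-19 is 362 days inclusive.
362 = 7 × 51 + 5, so there are 51 full weeks plus 5 extra days.
Each full week contributes one Wednesday: 51 so far.
The 5 extra days are Sun, Mon, Tue, Wed, Thu — 1 of them qualifies.
Total: 51 + 1 = 52.

52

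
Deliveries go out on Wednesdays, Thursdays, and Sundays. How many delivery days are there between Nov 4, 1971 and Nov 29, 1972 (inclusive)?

Nov 4, 1971 is a Thursday.
That's 392 days from start to end, counting both.
392 = 7 × 56, so the span is exactly 56 full weeks.
Each full week contributes 3 days from the set (Wed, Thu, Sun): 56 × 3 = 168.
Total: 168.

168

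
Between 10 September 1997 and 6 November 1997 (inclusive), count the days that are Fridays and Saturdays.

10 September 1997 is a Wednesday.
From 10 September 1997 to 6 November 1997 is 58 days inclusive.
58 = 7 × 8 + 2, so there are 8 full weeks plus 2 extra days.
Each full week contributes 2 days from the set (Fri, Sat): 8 × 2 = 16.
The 2 extra days are Wed, Thu — none qualify.
Total: 16 + 0 = 16.

16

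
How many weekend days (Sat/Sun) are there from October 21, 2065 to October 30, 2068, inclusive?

316

October 21, 2065 is a Wednesday.
The range spans 1106 days (inclusive of both endpoints).
1106 = 7 × 158, so the span is exactly 158 full weeks.
Each full week contributes 2 weekend days (Sat, Sun): 158 × 2 = 316.
Total: 316.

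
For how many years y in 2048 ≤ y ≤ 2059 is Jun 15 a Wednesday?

Day of week of June 15 in each year:
2048: Mon, 2049: Tue, 2050: Wed ✓, 2051: Thu, 2052: Sat, 2053: Sun, 2054: Mon, 2055: Tue, 2056: Thu, 2057: Fri, 2058: Sat, 2059: Sun
Wednesdays: 2050.

1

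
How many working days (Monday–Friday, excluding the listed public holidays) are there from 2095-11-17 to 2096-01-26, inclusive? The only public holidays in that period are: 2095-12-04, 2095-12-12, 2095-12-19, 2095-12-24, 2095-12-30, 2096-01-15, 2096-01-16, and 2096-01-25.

46 working days

2095-11-17 is a Thursday.
From 2095-11-17 to 2096-01-26 is 71 days inclusive.
71 = 7 × 10 + 1, so there are 10 full weeks plus 1 extra day.
Each full week contributes 5 weekdays (Mon–Fri): 10 × 5 = 50.
The 1 extra day is Thursday — 1 of them qualifies.
Total: 50 + 1 = 51.
Holidays: 2095-12-04 (Sun); 2095-12-12 (Mon); 2095-12-19 (Mon); 2095-12-24 (Sat); 2095-12-30 (Fri); 2096-01-15 (Sun); 2096-01-16 (Mon); 2096-01-25 (Wed).
5 of the 8 holidays fall on weekdays; the rest are weekends and were already excluded.
Business days: 51 − 5 = 46.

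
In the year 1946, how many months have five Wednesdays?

A month has five Wednesdays exactly when Wednesday falls within its first (length − 28) days.
Jan: 31 days, starts Tue → 5 of Tue, Wed, Thu ✓
Feb: 28 days, starts Fri → 5 of (none)
Mar: 31 days, starts Fri → 5 of Fri, Sat, Sun
Apr: 30 days, starts Mon → 5 of Mon, Tue
May: 31 days, starts Wed → 5 of Wed, Thu, Fri ✓
Jun: 30 days, starts Sat → 5 of Sat, Sun
Jul: 31 days, starts Mon → 5 of Mon, Tue, Wed ✓
Aug: 31 days, starts Thu → 5 of Thu, Fri, Sat
Sep: 30 days, starts Sun → 5 of Sun, Mon
Oct: 31 days, starts Tue → 5 of Tue, Wed, Thu ✓
Nov: 30 days, starts Fri → 5 of Fri, Sat
Dec: 31 days, starts Sun → 5 of Sun, Mon, Tue
Months with five Wednesdays: Jan, May, Jul, Oct.

4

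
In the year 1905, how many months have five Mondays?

4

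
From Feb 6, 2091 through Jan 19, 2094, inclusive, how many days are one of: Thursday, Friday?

Feb 6, 2091 is a Tuesday.
That's 1079 days from start to end, counting both.
1079 = 7 × 154 + 1, so there are 154 full weeks plus 1 extra day.
Each full week contributes 2 days from the set (Thu, Fri): 154 × 2 = 308.
The 1 extra day is Tue — none qualify.
Total: 308 + 0 = 308.

308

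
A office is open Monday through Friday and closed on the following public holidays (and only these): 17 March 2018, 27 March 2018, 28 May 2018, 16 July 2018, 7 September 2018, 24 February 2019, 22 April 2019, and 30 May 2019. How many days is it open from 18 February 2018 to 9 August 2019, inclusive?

379

18 February 2018 is a Sunday.
From 18 February 2018 to 9 August 2019 is 538 days inclusive.
538 = 7 × 76 + 6, so there are 76 full weeks plus 6 extra days.
Each full week contributes 5 weekdays (Mon–Fri): 76 × 5 = 380.
The 6 extra days are Sunday, Monday, Tuesday, Wednesday, Thursday, Friday — 5 of them qualify.
Total: 380 + 5 = 385.
Holidays: 17 March 2018 (Sat); 27 March 2018 (Tue); 28 May 2018 (Mon); 16 July 2018 (Mon); 7 September 2018 (Fri); 24 February 2019 (Sun); 22 April 2019 (Mon); 30 May 2019 (Thu).
6 of the 8 holidays fall on weekdays; the rest are weekends and were already excluded.
Business days: 385 − 6 = 379.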